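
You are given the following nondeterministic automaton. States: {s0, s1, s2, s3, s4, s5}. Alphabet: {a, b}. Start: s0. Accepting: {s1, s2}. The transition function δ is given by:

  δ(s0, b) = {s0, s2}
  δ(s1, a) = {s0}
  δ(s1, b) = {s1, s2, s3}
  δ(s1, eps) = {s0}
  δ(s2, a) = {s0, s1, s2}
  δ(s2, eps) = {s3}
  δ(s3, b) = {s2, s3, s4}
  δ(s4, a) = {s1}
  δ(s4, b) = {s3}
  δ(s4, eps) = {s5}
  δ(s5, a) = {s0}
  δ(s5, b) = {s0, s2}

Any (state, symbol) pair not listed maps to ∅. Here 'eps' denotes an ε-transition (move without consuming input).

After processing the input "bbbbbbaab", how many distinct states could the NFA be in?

Start in {s0}.
Read 'b': s0→{s0, s2}; union {s0, s2}; ε-closure = {s0, s2, s3}.
Read 'b': s0→{s0, s2}, s2→∅, s3→{s2, s3, s4}; union {s0, s2, s3, s4}; ε-closure = {s0, s2, s3, s4, s5}.
Read 'b': s0→{s0, s2}, s2→∅, s3→{s2, s3, s4}, s4→{s3}, s5→{s0, s2}; union {s0, s2, s3, s4}; ε-closure = {s0, s2, s3, s4, s5}.
Read 'b': s0→{s0, s2}, s2→∅, s3→{s2, s3, s4}, s4→{s3}, s5→{s0, s2}; union {s0, s2, s3, s4}; ε-closure = {s0, s2, s3, s4, s5}.
Read 'b': s0→{s0, s2}, s2→∅, s3→{s2, s3, s4}, s4→{s3}, s5→{s0, s2}; union {s0, s2, s3, s4}; ε-closure = {s0, s2, s3, s4, s5}.
Read 'b': s0→{s0, s2}, s2→∅, s3→{s2, s3, s4}, s4→{s3}, s5→{s0, s2}; union {s0, s2, s3, s4}; ε-closure = {s0, s2, s3, s4, s5}.
Read 'a': s0→∅, s2→{s0, s1, s2}, s3→∅, s4→{s1}, s5→{s0}; union {s0, s1, s2}; ε-closure = {s0, s1, s2, s3}.
Read 'a': s0→∅, s1→{s0}, s2→{s0, s1, s2}, s3→∅; union {s0, s1, s2}; ε-closure = {s0, s1, s2, s3}.
Read 'b': s0→{s0, s2}, s1→{s1, s2, s3}, s2→∅, s3→{s2, s3, s4}; union {s0, s1, s2, s3, s4}; ε-closure = {s0, s1, s2, s3, s4, s5}.
That set has 6 states.

6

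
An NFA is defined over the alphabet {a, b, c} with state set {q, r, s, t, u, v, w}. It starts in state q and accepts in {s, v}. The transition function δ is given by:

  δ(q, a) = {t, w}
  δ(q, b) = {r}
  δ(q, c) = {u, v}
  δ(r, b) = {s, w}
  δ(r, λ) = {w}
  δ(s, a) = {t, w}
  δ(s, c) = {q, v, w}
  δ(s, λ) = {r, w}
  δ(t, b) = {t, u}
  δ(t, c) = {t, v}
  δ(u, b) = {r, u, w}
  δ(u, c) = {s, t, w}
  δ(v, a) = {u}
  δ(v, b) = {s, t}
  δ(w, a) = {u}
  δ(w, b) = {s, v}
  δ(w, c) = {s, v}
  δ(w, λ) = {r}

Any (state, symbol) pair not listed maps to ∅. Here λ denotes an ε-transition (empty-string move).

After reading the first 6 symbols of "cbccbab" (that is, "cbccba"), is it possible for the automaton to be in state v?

No

Start in {q}.
Read 'c': {q} → {u, v}.
Read 'b': {u, v} → {r, s, t, u, w}.
Read 'c': {r, s, t, u, w} → {q, r, s, t, v, w}.
Read 'c': {q, r, s, t, v, w} → {q, r, s, t, u, v, w}.
Read 'b': {q, r, s, t, u, v, w} → {r, s, t, u, v, w}.
Read 'a': {r, s, t, u, v, w} → {r, t, u, w}.
State v is not in {r, t, u, w}.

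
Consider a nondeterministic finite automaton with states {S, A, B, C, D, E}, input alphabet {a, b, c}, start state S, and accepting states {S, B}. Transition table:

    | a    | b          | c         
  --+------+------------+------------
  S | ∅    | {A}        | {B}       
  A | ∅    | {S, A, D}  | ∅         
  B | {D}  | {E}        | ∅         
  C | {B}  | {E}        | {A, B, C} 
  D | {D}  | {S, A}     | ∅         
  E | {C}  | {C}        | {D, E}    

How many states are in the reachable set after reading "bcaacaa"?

0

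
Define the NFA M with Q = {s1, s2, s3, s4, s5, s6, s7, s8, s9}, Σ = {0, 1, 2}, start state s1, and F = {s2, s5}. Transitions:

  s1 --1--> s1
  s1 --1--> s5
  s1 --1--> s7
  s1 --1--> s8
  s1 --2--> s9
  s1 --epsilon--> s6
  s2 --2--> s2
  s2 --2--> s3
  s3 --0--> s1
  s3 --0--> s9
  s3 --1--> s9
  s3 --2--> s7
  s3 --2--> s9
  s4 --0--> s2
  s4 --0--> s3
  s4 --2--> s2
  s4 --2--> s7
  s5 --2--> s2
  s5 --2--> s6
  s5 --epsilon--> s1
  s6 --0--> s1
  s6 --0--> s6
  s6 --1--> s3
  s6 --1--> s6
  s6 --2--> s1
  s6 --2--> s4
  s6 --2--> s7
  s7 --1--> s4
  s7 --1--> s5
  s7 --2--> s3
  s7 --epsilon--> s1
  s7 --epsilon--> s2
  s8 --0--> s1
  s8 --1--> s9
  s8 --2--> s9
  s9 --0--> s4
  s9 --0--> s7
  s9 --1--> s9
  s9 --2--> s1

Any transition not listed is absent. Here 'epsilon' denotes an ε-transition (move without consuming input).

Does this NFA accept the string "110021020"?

Start: ε-closure({s1}) = {s1, s6}.
Read '1': {s1, s6} → {s1, s2, s3, s5, s6, s7, s8}.
Read '1': {s1, s2, s3, s5, s6, s7, s8} → {s1, s2, s3, s4, s5, s6, s7, s8, s9}.
Read '0': {s1, s2, s3, s4, s5, s6, s7, s8, s9} → {s1, s2, s3, s4, s6, s7, s9}.
Read '0': {s1, s2, s3, s4, s6, s7, s9} → {s1, s2, s3, s4, s6, s7, s9}.
Read '2': {s1, s2, s3, s4, s6, s7, s9} → {s1, s2, s3, s4, s6, s7, s9}.
Read '1': {s1, s2, s3, s4, s6, s7, s9} → {s1, s2, s3, s4, s5, s6, s7, s8, s9}.
Read '0': {s1, s2, s3, s4, s5, s6, s7, s8, s9} → {s1, s2, s3, s4, s6, s7, s9}.
Read '2': {s1, s2, s3, s4, s6, s7, s9} → {s1, s2, s3, s4, s6, s7, s9}.
Read '0': {s1, s2, s3, s4, s6, s7, s9} → {s1, s2, s3, s4, s6, s7, s9}.
The final set {s1, s2, s3, s4, s6, s7, s9} contains the accepting state s2.

Yes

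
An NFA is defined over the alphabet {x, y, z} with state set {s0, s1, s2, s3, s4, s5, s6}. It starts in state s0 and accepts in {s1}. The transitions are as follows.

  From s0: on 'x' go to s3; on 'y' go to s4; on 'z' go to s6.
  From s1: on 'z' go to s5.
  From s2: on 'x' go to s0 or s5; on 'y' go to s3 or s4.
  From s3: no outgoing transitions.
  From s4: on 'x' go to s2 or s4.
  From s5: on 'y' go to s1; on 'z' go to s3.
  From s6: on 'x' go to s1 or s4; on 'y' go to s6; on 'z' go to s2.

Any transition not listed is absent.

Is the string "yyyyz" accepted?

Start in {s0}.
Read 'y': {s0} → {s4}.
Read 'y': {s4} → ∅.
The set is empty and remains empty for the remaining 3 symbols.
The final set ∅ contains no accepting state.

No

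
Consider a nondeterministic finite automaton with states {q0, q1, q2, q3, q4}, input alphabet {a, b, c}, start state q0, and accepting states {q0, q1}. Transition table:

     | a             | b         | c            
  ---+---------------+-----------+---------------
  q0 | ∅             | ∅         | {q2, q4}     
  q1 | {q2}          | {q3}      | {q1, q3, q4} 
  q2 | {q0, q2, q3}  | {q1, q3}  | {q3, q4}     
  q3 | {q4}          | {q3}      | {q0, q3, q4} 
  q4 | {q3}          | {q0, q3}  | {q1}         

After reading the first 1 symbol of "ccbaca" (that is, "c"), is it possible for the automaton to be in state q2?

Yes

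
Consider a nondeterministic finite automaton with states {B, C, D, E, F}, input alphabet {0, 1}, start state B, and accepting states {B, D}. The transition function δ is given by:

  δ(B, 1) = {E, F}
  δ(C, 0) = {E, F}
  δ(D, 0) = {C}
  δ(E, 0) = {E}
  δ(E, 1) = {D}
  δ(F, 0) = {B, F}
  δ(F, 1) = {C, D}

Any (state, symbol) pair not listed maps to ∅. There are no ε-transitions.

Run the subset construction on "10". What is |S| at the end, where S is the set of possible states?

Start in {B}.
Read '1': B→{E, F}; now {E, F}.
Read '0': E→{E}, F→{B, F}; now {B, E, F}.
That set has 3 states.

3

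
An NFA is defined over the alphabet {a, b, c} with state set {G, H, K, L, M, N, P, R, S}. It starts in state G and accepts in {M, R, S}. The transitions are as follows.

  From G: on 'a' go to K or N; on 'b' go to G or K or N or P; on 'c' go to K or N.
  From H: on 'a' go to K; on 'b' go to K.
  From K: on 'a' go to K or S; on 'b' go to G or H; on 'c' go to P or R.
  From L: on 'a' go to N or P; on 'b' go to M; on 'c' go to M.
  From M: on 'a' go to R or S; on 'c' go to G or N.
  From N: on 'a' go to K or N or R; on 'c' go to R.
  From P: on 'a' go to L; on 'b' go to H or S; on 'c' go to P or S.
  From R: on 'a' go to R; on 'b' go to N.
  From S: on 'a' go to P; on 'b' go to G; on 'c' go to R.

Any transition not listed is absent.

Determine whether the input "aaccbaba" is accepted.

Start in {G}.
Read 'a': {G} → {K, N}.
Read 'a': {K, N} → {K, N, R, S}.
Read 'c': {K, N, R, S} → {P, R}.
Read 'c': {P, R} → {P, S}.
Read 'b': {P, S} → {G, H, S}.
Read 'a': {G, H, S} → {K, N, P}.
Read 'b': {K, N, P} → {G, H, S}.
Read 'a': {G, H, S} → {K, N, P}.
The final set {K, N, P} contains no accepting state.

No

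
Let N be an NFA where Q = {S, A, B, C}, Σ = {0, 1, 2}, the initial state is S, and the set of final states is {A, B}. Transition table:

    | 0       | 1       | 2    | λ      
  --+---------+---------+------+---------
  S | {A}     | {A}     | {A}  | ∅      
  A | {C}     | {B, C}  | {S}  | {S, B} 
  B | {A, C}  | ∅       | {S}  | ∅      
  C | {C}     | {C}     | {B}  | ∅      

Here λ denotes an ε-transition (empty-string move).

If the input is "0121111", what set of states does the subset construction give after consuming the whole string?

{S, A, B, C}

Start in {S}.
Read '0': {S} → {S, A, B}.
Read '1': {S, A, B} → {S, A, B, C}.
Read '2': {S, A, B, C} → {S, A, B}.
Read '1': {S, A, B} → {S, A, B, C}.
Read '1': {S, A, B, C} → {S, A, B, C}.
Read '1': {S, A, B, C} → {S, A, B, C}.
Read '1': {S, A, B, C} → {S, A, B, C}.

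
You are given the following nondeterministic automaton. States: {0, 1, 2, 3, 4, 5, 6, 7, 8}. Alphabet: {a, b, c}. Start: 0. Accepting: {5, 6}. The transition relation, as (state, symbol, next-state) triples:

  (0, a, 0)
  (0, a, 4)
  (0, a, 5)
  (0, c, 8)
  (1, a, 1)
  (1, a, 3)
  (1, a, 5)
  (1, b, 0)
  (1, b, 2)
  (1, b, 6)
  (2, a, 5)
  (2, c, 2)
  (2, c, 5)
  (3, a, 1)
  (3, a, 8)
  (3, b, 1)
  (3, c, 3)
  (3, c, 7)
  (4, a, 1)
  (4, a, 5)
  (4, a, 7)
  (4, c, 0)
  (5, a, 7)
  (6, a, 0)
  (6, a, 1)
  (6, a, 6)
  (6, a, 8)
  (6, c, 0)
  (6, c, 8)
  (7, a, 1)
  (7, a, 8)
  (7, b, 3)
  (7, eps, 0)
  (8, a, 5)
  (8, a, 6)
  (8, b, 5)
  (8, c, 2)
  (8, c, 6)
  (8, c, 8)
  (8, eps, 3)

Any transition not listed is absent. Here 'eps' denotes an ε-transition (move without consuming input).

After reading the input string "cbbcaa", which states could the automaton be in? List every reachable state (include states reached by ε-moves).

{0, 1, 3, 4, 5, 6, 7, 8}

Start in {0}.
Read 'c': {0} → {3, 8}.
Read 'b': {3, 8} → {1, 5}.
Read 'b': {1, 5} → {0, 2, 6}.
Read 'c': {0, 2, 6} → {0, 2, 3, 5, 8}.
Read 'a': {0, 2, 3, 5, 8} → {0, 1, 3, 4, 5, 6, 7, 8}.
Read 'a': {0, 1, 3, 4, 5, 6, 7, 8} → {0, 1, 3, 4, 5, 6, 7, 8}.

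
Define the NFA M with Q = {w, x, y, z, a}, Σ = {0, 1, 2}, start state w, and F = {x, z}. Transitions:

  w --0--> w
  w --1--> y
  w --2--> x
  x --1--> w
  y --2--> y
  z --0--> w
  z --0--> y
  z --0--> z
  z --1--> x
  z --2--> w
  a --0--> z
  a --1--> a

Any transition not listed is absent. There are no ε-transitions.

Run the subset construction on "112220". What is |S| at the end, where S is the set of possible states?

0

Start in {w}.
Read '1': w→{y}; now {y}.
Read '1': y→∅; now ∅.
The set is empty and remains empty for the remaining 4 symbols.
That set has 0 states.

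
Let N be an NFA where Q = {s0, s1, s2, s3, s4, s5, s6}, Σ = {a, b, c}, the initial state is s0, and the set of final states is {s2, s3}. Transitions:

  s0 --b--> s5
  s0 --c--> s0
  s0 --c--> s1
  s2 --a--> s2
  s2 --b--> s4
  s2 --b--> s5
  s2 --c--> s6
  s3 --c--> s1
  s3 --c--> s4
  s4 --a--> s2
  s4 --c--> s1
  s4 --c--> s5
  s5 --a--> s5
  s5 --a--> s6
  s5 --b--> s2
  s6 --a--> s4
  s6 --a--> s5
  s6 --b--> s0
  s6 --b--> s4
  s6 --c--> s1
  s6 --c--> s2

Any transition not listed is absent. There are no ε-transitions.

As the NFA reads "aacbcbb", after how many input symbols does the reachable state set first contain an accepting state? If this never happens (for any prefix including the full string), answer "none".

none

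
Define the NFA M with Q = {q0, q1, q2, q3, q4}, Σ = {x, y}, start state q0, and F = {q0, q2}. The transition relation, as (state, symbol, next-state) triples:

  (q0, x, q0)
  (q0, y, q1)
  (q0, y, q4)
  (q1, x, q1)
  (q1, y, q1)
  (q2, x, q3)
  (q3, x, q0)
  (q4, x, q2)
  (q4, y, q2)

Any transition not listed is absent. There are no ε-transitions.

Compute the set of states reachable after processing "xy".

{q1, q4}

Start in {q0}.
Read 'x': q0→{q0}; now {q0}.
Read 'y': q0→{q1, q4}; now {q1, q4}.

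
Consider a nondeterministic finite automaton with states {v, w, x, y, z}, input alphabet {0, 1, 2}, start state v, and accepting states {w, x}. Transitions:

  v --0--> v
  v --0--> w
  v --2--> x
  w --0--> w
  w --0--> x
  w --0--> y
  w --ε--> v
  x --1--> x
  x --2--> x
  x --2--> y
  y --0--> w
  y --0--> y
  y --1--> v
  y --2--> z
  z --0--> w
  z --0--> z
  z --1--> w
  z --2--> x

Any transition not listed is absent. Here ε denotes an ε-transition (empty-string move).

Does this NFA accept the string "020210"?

Start in {v}.
Read '0': v→{v, w}; now {v, w}.
Read '2': v→{x}, w→∅; now {x}.
Read '0': x→∅; now ∅.
The set is empty and remains empty for the remaining 3 symbols.
The final set ∅ contains no accepting state.

No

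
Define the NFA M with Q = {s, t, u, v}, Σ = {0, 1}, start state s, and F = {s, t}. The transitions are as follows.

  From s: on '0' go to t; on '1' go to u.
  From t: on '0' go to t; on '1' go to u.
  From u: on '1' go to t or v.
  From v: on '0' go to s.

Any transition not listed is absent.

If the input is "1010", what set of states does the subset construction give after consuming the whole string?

Start in {s}.
Read '1': s→{u}; now {u}.
Read '0': u→∅; now ∅.
The set is empty and remains empty for the remaining 2 symbols.

∅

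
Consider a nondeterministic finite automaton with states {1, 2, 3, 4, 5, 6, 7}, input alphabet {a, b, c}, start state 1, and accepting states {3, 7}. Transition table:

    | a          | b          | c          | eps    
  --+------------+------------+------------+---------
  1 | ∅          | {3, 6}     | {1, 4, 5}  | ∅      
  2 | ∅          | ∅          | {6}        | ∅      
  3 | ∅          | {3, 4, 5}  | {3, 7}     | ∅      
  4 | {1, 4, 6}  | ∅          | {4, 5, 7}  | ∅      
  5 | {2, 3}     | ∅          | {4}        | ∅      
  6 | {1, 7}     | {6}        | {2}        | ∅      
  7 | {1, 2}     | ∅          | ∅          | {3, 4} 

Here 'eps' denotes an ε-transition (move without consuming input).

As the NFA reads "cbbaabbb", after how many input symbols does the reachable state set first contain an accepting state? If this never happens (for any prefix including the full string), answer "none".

Start in {1}.
Read 'c': {1} → {1, 4, 5}.
Read 'b': {1, 4, 5} → {3, 6}.
None of the earlier sets intersect F, but {3, 6} does.

2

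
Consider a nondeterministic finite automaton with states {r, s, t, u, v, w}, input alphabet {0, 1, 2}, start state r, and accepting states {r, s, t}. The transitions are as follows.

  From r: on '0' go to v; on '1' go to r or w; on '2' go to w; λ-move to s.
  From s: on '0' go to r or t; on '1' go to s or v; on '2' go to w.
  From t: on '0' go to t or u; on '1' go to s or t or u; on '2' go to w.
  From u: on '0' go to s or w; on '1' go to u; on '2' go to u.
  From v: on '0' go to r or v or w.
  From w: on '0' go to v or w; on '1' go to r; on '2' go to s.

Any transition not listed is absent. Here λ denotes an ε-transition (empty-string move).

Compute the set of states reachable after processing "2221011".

Start: ε-closure({r}) = {r, s}.
Read '2': r→{w}, s→{w}; now {w}.
Read '2': w→{s}; now {s}.
Read '2': s→{w}; now {w}.
Read '1': w→{r}; union {r}; ε-closure = {r, s}.
Read '0': r→{v}, s→{r, t}; union {r, t, v}; ε-closure = {r, s, t, v}.
Read '1': r→{r, w}, s→{s, v}, t→{s, t, u}, v→∅; now {r, s, t, u, v, w}.
Read '1': r→{r, w}, s→{s, v}, t→{s, t, u}, u→{u}, v→∅, w→{r}; now {r, s, t, u, v, w}.

{r, s, t, u, v, w}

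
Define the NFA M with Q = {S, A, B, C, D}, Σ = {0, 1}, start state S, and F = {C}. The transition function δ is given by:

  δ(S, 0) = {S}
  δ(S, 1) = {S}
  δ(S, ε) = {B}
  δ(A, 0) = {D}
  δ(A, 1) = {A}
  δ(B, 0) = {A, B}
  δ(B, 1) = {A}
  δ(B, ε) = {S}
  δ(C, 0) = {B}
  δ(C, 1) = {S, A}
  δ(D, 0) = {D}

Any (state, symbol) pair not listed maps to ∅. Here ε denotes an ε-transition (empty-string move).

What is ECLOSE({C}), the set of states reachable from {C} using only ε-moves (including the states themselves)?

Begin with {C}.
No ε-moves leave this set, so the closure equals the set itself.

{C}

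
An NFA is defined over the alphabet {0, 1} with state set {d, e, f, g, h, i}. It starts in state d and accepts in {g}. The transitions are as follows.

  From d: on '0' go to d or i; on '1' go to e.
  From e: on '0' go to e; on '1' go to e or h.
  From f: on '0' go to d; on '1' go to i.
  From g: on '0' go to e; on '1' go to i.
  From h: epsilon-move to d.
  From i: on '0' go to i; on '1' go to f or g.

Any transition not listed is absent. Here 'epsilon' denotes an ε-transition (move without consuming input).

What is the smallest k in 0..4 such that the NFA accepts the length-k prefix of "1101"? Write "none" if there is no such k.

4

Start in {d}.
Read '1': d→{e}; now {e}.
Read '1': e→{e, h}; union {e, h}; ε-closure = {d, e, h}.
Read '0': d→{d, i}, e→{e}, h→∅; now {d, e, i}.
Read '1': d→{e}, e→{e, h}, i→{f, g}; union {e, f, g, h}; ε-closure = {d, e, f, g, h}.
None of the earlier sets intersect F, but {d, e, f, g, h} does.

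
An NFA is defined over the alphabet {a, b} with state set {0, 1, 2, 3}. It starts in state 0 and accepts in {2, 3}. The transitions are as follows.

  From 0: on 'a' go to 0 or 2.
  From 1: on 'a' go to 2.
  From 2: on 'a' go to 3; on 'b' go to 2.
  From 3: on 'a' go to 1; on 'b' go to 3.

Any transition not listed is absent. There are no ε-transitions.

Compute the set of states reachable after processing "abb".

{2}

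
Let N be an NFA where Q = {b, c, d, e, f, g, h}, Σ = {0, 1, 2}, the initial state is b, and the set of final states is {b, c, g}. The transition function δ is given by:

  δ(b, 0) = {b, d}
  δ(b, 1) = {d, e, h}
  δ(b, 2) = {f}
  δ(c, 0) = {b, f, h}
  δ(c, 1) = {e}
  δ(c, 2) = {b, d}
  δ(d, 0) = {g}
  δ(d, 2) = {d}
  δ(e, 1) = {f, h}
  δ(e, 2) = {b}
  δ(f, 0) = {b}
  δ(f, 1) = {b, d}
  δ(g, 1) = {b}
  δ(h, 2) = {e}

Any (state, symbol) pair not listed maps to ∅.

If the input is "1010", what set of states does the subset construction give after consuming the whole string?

Start in {b}.
Read '1': b→{d, e, h}; now {d, e, h}.
Read '0': d→{g}, e→∅, h→∅; now {g}.
Read '1': g→{b}; now {b}.
Read '0': b→{b, d}; now {b, d}.

{b, d}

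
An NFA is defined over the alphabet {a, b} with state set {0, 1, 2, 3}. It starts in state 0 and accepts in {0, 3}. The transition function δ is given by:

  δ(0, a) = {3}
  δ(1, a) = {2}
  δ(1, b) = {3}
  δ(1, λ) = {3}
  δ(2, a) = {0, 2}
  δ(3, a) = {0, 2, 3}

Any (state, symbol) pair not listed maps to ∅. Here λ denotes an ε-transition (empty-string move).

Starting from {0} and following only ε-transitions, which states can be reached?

Begin with {0}.
No ε-moves leave this set, so the closure equals the set itself.

{0}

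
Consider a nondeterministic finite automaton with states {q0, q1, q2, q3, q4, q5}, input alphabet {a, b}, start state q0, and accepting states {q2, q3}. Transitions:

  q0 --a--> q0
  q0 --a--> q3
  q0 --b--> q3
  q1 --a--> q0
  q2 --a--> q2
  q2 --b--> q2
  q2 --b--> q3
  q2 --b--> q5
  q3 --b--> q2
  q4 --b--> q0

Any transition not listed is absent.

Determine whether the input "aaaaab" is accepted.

Start in {q0}.
Read 'a': q0→{q0, q3}; now {q0, q3}.
Read 'a': q0→{q0, q3}, q3→∅; now {q0, q3}.
Read 'a': q0→{q0, q3}, q3→∅; now {q0, q3}.
Read 'a': q0→{q0, q3}, q3→∅; now {q0, q3}.
Read 'a': q0→{q0, q3}, q3→∅; now {q0, q3}.
Read 'b': q0→{q3}, q3→{q2}; now {q2, q3}.
The final set {q2, q3} contains the accepting states q2, q3.

Yes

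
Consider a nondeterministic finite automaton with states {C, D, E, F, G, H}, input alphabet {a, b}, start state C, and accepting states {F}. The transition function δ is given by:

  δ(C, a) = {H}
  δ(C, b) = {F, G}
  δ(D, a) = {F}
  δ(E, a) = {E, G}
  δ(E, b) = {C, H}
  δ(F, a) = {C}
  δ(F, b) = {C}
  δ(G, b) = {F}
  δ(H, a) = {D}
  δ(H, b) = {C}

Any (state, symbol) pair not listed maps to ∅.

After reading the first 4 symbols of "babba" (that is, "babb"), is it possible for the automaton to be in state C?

Yes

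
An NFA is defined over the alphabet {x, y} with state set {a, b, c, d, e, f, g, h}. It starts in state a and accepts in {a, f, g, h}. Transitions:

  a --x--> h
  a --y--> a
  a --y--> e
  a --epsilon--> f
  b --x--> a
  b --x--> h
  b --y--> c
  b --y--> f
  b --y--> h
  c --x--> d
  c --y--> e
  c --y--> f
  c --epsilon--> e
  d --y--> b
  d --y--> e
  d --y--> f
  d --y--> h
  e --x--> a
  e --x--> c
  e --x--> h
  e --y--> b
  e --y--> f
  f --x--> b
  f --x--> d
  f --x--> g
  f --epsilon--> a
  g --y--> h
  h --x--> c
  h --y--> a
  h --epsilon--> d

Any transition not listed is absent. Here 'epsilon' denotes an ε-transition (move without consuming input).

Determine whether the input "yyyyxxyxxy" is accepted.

Start: ε-closure({a}) = {a, f}.
Read 'y': {a, f} → {a, e, f}.
Read 'y': {a, e, f} → {a, b, e, f}.
Read 'y': {a, b, e, f} → {a, b, c, d, e, f, h}.
Read 'y': {a, b, c, d, e, f, h} → {a, b, c, d, e, f, h}.
Read 'x': {a, b, c, d, e, f, h} → {a, b, c, d, e, f, g, h}.
Read 'x': {a, b, c, d, e, f, g, h} → {a, b, c, d, e, f, g, h}.
Read 'y': {a, b, c, d, e, f, g, h} → {a, b, c, d, e, f, h}.
Read 'x': {a, b, c, d, e, f, h} → {a, b, c, d, e, f, g, h}.
Read 'x': {a, b, c, d, e, f, g, h} → {a, b, c, d, e, f, g, h}.
Read 'y': {a, b, c, d, e, f, g, h} → {a, b, c, d, e, f, h}.
The final set {a, b, c, d, e, f, h} contains the accepting states a, f, h.

Yes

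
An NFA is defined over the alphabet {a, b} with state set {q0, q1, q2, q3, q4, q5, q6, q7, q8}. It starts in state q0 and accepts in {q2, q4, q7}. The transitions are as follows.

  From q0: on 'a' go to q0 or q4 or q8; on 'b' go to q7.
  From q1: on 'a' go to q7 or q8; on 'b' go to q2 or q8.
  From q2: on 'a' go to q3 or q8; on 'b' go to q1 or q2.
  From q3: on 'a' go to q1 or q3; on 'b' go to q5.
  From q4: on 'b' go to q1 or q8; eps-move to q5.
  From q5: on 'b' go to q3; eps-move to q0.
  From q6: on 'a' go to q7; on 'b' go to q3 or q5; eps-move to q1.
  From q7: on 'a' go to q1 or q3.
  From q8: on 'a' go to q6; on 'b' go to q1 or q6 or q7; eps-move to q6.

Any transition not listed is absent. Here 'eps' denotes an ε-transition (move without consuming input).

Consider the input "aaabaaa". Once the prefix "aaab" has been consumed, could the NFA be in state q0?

Yes

Start in {q0}.
Read 'a': {q0} → {q0, q1, q4, q5, q6, q8}.
Read 'a': {q0, q1, q4, q5, q6, q8} → {q0, q1, q4, q5, q6, q7, q8}.
Read 'a': {q0, q1, q4, q5, q6, q7, q8} → {q0, q1, q3, q4, q5, q6, q7, q8}.
Read 'b': {q0, q1, q3, q4, q5, q6, q7, q8} → {q0, q1, q2, q3, q5, q6, q7, q8}.
State q0 is in {q0, q1, q2, q3, q5, q6, q7, q8}.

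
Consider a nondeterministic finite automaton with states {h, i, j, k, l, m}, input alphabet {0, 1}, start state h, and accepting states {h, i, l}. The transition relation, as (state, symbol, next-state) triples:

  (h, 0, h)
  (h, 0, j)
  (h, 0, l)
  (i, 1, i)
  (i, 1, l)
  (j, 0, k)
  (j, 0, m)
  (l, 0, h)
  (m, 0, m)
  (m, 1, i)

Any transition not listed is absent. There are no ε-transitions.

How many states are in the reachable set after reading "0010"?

Start in {h}.
Read '0': {h} → {h, j, l}.
Read '0': {h, j, l} → {h, j, k, l, m}.
Read '1': {h, j, k, l, m} → {i}.
Read '0': {i} → ∅.
That set has 0 states.

0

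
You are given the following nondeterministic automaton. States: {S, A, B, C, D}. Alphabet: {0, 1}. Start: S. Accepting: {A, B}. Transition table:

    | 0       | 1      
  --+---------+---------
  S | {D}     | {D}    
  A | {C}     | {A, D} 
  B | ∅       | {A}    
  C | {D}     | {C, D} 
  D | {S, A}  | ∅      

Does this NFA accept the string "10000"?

Start in {S}.
Read '1': {S} → {D}.
Read '0': {D} → {S, A}.
Read '0': {S, A} → {C, D}.
Read '0': {C, D} → {S, A, D}.
Read '0': {S, A, D} → {S, A, C, D}.
The final set {S, A, C, D} contains the accepting state A.

Yes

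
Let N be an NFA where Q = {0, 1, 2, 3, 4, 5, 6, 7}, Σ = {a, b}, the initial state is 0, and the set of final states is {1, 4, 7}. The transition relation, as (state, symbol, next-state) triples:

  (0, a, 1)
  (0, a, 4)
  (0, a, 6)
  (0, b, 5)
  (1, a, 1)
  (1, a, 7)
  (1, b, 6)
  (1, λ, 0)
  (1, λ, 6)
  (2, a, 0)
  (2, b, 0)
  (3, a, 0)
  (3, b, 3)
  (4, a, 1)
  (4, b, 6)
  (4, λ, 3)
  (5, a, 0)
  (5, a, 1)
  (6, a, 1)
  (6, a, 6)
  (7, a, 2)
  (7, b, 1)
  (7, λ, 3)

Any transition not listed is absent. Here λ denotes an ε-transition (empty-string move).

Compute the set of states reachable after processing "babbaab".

∅

Start in {0}.
Read 'b': {0} → {5}.
Read 'a': {5} → {0, 1, 6}.
Read 'b': {0, 1, 6} → {5, 6}.
Read 'b': {5, 6} → ∅.
The set is empty and remains empty for the remaining 3 symbols.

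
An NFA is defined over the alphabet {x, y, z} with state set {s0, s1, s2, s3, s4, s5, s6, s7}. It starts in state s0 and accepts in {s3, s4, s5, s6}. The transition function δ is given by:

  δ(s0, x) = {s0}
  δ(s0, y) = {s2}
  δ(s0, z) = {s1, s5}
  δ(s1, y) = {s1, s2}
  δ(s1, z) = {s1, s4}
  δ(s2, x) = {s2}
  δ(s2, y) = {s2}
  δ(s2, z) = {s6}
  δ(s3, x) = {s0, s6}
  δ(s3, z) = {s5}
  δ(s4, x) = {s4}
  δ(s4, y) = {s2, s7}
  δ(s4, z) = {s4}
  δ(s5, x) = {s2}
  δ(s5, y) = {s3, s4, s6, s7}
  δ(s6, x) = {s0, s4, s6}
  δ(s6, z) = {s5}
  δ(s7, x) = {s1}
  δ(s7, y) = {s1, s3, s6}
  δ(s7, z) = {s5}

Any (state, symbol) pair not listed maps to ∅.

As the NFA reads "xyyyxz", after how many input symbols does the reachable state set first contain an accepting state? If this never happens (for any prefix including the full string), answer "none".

6

Start in {s0}.
Read 'x': {s0} → {s0}.
Read 'y': {s0} → {s2}.
Read 'y': {s2} → {s2}.
Read 'y': {s2} → {s2}.
Read 'x': {s2} → {s2}.
Read 'z': {s2} → {s6}.
None of the earlier sets intersect F, but {s6} does.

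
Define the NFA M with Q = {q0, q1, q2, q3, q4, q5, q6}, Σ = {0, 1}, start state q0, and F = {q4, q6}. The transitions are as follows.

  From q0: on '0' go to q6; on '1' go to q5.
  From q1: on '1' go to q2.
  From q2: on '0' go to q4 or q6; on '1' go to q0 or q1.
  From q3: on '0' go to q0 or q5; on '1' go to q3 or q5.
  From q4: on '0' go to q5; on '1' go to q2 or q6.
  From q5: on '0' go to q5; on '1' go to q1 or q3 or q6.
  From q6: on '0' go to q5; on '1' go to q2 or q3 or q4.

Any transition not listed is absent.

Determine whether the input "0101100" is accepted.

Yes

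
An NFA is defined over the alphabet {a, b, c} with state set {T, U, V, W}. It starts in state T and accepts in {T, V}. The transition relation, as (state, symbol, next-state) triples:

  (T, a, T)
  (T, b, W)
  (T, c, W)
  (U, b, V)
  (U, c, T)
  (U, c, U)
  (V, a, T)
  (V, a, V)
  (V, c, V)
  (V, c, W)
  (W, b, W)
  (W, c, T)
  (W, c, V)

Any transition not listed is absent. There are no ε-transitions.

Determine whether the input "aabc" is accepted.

Start in {T}.
Read 'a': {T} → {T}.
Read 'a': {T} → {T}.
Read 'b': {T} → {W}.
Read 'c': {W} → {T, V}.
The final set {T, V} contains the accepting states T, V.

Yes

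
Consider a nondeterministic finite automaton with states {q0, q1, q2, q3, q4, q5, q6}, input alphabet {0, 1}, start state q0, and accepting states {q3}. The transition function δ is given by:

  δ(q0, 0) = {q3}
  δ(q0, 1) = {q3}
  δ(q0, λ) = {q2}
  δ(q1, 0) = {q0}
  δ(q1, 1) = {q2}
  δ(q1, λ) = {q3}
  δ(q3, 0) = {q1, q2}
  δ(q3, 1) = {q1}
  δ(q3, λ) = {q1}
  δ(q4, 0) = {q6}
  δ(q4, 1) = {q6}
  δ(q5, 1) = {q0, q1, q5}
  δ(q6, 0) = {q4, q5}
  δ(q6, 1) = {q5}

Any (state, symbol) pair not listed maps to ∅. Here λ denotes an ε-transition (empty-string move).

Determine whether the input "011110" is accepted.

Yes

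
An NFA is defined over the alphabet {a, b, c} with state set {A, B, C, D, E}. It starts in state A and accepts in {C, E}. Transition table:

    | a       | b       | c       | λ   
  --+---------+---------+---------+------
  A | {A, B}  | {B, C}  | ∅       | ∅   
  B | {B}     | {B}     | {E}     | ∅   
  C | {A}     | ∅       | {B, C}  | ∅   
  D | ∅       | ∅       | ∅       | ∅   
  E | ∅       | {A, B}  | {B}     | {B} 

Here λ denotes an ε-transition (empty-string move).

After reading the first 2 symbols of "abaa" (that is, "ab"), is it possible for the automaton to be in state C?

Yes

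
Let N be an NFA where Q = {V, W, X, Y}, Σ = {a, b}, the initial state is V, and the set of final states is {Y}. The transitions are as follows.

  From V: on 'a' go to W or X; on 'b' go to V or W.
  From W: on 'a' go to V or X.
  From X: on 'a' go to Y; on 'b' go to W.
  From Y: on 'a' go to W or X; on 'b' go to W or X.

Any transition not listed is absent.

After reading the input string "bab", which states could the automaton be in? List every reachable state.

Start in {V}.
Read 'b': V→{V, W}; now {V, W}.
Read 'a': V→{W, X}, W→{V, X}; now {V, W, X}.
Read 'b': V→{V, W}, W→∅, X→{W}; now {V, W}.

{V, W}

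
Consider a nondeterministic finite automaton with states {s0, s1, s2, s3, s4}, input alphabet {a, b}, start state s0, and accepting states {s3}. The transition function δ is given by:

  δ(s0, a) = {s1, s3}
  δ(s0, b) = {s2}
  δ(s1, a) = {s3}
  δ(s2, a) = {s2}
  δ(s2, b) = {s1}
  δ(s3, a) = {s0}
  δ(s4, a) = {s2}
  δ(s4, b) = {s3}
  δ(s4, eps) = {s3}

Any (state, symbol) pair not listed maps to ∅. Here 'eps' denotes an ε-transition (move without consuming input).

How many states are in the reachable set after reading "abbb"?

Start in {s0}.
Read 'a': s0→{s1, s3}; now {s1, s3}.
Read 'b': s1→∅, s3→∅; now ∅.
The set is empty and remains empty for the remaining 2 symbols.
That set has 0 states.

0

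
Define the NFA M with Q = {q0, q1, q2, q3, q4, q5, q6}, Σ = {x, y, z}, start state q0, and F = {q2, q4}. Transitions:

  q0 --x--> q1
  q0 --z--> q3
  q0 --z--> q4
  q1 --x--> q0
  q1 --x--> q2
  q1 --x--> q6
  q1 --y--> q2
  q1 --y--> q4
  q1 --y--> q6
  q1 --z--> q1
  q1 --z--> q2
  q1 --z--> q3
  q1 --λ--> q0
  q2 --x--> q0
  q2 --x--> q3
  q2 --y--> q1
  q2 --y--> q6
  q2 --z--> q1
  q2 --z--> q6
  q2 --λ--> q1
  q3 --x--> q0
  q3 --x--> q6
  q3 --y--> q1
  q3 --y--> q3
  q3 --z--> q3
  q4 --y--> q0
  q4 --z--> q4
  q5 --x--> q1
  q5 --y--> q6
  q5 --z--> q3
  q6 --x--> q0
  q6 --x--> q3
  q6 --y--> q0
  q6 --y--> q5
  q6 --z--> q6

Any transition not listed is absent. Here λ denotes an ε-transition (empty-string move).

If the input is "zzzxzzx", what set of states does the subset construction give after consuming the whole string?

Start in {q0}.
Read 'z': q0→{q3, q4}; now {q3, q4}.
Read 'z': q3→{q3}, q4→{q4}; now {q3, q4}.
Read 'z': q3→{q3}, q4→{q4}; now {q3, q4}.
Read 'x': q3→{q0, q6}, q4→∅; now {q0, q6}.
Read 'z': q0→{q3, q4}, q6→{q6}; now {q3, q4, q6}.
Read 'z': q3→{q3}, q4→{q4}, q6→{q6}; now {q3, q4, q6}.
Read 'x': q3→{q0, q6}, q4→∅, q6→{q0, q3}; now {q0, q3, q6}.

{q0, q3, q6}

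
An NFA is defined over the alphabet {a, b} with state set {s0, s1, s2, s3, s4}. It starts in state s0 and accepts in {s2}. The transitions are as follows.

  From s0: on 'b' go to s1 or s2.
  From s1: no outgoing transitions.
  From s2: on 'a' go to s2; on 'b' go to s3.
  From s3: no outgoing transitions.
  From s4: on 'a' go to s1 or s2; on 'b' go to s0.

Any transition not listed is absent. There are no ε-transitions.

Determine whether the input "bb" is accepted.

No

Start in {s0}.
Read 'b': s0→{s1, s2}; now {s1, s2}.
Read 'b': s1→∅, s2→{s3}; now {s3}.
The final set {s3} contains no accepting state.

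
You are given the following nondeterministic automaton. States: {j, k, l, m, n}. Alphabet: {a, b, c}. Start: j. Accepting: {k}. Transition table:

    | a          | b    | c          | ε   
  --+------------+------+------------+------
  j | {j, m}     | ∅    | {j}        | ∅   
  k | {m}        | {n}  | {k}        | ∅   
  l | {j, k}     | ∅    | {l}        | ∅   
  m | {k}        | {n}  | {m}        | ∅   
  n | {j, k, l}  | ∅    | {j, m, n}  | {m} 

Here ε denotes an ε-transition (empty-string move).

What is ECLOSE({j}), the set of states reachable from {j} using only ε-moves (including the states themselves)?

Begin with {j}.
No ε-moves leave this set, so the closure equals the set itself.

{j}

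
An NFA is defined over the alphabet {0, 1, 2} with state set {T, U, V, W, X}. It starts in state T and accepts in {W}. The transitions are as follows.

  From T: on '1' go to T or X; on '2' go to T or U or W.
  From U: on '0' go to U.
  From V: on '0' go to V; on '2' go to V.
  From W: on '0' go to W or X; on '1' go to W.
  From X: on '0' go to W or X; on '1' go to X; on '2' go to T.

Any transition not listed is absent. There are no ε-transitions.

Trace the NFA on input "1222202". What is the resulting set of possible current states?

{T}

Start in {T}.
Read '1': {T} → {T, X}.
Read '2': {T, X} → {T, U, W}.
Read '2': {T, U, W} → {T, U, W}.
Read '2': {T, U, W} → {T, U, W}.
Read '2': {T, U, W} → {T, U, W}.
Read '0': {T, U, W} → {U, W, X}.
Read '2': {U, W, X} → {T}.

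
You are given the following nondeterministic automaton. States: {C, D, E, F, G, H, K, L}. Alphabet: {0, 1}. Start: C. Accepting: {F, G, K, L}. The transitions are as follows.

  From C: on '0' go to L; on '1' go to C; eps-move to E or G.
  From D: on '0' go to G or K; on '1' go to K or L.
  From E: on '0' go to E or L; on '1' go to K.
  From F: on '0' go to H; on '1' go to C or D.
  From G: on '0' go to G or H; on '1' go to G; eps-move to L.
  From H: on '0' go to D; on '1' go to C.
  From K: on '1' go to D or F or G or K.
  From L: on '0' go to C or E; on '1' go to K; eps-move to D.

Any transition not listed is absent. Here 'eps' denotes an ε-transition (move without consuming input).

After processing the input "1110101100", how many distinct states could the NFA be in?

7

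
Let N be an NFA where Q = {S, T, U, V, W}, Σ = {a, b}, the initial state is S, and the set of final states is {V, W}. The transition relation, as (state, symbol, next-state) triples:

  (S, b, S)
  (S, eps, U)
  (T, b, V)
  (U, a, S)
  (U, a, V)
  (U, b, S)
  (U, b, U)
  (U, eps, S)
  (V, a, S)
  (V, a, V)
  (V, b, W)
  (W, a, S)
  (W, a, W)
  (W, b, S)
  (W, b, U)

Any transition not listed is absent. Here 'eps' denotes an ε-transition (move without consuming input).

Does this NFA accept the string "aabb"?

Start: ε-closure({S}) = {S, U}.
Read 'a': {S, U} → {S, U, V}.
Read 'a': {S, U, V} → {S, U, V}.
Read 'b': {S, U, V} → {S, U, W}.
Read 'b': {S, U, W} → {S, U}.
The final set {S, U} contains no accepting state.

No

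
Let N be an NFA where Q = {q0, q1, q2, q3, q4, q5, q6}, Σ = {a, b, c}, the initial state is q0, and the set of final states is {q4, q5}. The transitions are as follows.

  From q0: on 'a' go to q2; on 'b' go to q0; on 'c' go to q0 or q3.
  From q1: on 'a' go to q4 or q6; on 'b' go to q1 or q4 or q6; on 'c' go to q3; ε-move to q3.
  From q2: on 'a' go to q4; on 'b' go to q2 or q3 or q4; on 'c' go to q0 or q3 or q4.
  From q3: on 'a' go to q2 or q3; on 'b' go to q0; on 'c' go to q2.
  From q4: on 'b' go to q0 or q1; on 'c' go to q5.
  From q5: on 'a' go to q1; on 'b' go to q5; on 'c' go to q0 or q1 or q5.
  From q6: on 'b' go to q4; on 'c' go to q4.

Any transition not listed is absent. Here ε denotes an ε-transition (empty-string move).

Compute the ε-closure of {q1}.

{q1, q3}

Begin with {q1}.
ε-move q1 → q3; add q3.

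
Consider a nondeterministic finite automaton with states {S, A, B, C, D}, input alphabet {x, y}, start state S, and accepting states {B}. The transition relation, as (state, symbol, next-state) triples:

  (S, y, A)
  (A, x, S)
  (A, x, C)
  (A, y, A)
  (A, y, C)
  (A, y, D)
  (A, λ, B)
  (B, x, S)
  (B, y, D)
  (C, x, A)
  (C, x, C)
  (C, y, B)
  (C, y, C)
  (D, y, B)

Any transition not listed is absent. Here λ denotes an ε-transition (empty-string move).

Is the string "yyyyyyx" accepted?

Yes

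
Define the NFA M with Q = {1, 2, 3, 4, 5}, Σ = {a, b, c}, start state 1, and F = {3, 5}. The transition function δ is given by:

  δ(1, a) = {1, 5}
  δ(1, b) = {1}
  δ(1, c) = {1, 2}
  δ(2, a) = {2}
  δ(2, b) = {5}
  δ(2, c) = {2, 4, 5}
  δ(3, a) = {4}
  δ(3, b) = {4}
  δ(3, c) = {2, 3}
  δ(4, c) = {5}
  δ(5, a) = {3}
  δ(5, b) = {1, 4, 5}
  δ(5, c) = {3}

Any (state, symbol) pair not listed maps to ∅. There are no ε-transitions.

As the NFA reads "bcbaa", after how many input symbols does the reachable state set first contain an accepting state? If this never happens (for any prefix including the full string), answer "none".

3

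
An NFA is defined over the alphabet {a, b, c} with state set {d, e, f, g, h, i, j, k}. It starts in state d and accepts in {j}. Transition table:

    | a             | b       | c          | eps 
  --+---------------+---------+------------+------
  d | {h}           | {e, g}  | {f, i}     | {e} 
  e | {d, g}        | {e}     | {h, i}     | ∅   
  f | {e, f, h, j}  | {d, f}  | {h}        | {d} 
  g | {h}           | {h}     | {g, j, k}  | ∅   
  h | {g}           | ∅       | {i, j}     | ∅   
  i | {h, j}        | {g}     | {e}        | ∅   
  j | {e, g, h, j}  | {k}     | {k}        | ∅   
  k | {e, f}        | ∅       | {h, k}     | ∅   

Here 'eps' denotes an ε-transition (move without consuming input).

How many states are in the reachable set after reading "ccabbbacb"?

Start: ε-closure({d}) = {d, e}.
Read 'c': {d, e} → {d, e, f, h, i}.
Read 'c': {d, e, f, h, i} → {d, e, f, h, i, j}.
Read 'a': {d, e, f, h, i, j} → {d, e, f, g, h, j}.
Read 'b': {d, e, f, g, h, j} → {d, e, f, g, h, k}.
Read 'b': {d, e, f, g, h, k} → {d, e, f, g, h}.
Read 'b': {d, e, f, g, h} → {d, e, f, g, h}.
Read 'a': {d, e, f, g, h} → {d, e, f, g, h, j}.
Read 'c': {d, e, f, g, h, j} → {d, e, f, g, h, i, j, k}.
Read 'b': {d, e, f, g, h, i, j, k} → {d, e, f, g, h, k}.
That set has 6 states.

6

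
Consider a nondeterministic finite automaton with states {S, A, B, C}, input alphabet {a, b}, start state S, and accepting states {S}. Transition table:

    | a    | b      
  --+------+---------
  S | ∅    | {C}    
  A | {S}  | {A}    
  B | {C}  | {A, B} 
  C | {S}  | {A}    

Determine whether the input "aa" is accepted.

No

Start in {S}.
Read 'a': {S} → ∅.
The set is empty and remains empty for the remaining 1 symbol.
The final set ∅ contains no accepting state.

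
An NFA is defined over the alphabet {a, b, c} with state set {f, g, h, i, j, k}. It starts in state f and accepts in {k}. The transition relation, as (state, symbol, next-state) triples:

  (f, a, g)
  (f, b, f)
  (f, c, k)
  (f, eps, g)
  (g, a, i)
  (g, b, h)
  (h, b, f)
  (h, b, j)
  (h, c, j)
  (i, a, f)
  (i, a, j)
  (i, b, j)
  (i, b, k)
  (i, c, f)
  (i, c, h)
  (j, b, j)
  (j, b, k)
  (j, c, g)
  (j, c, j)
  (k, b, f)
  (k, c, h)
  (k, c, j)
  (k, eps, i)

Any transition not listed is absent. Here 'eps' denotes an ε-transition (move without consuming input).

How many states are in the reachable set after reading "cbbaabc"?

6

Start: ε-closure({f}) = {f, g}.
Read 'c': {f, g} → {i, k}.
Read 'b': {i, k} → {f, g, i, j, k}.
Read 'b': {f, g, i, j, k} → {f, g, h, i, j, k}.
Read 'a': {f, g, h, i, j, k} → {f, g, i, j}.
Read 'a': {f, g, i, j} → {f, g, i, j}.
Read 'b': {f, g, i, j} → {f, g, h, i, j, k}.
Read 'c': {f, g, h, i, j, k} → {f, g, h, i, j, k}.
That set has 6 states.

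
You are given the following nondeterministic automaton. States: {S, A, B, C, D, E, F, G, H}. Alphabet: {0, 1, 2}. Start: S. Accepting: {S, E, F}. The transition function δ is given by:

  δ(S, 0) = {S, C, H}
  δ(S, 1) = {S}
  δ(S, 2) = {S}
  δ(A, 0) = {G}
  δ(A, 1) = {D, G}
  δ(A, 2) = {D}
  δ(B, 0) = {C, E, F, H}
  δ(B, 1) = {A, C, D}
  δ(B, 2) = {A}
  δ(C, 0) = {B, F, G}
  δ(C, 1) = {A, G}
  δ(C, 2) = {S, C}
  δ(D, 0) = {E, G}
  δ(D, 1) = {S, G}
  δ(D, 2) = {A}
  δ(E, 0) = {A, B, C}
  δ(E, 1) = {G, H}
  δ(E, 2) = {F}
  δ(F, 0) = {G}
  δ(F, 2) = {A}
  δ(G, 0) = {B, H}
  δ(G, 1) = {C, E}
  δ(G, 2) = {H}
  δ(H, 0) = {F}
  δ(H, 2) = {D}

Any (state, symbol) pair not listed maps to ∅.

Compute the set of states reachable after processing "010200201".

{S, A, C, D, E, G, H}

Start in {S}.
Read '0': S→{S, C, H}; now {S, C, H}.
Read '1': S→{S}, C→{A, G}, H→∅; now {S, A, G}.
Read '0': S→{S, C, H}, A→{G}, G→{B, H}; now {S, B, C, G, H}.
Read '2': S→{S}, B→{A}, C→{S, C}, G→{H}, H→{D}; now {S, A, C, D, H}.
Read '0': S→{S, C, H}, A→{G}, C→{B, F, G}, D→{E, G}, H→{F}; now {S, B, C, E, F, G, H}.
Read '0': S→{S, C, H}, B→{C, E, F, H}, C→{B, F, G}, E→{A, B, C}, F→{G}, G→{B, H}, H→{F}; now {S, A, B, C, E, F, G, H}.
Read '2': S→{S}, A→{D}, B→{A}, C→{S, C}, E→{F}, F→{A}, G→{H}, H→{D}; now {S, A, C, D, F, H}.
Read '0': S→{S, C, H}, A→{G}, C→{B, F, G}, D→{E, G}, F→{G}, H→{F}; now {S, B, C, E, F, G, H}.
Read '1': S→{S}, B→{A, C, D}, C→{A, G}, E→{G, H}, F→∅, G→{C, E}, H→∅; now {S, A, C, D, E, G, H}.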